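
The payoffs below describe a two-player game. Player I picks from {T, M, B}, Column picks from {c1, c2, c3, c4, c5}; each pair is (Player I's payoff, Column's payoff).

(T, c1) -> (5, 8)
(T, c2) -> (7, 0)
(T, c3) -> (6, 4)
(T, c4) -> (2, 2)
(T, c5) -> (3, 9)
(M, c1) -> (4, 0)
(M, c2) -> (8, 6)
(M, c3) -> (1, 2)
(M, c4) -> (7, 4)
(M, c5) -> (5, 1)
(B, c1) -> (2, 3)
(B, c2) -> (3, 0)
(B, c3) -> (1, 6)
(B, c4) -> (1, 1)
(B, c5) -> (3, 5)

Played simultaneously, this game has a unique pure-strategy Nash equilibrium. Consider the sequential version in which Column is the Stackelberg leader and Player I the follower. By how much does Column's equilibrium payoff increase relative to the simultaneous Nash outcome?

Work backward from Player I's decision.
- c1: Player I compares 5, 4, 2 and picks T; Column would get 8.
- c2: Player I compares 7, 8, 3 and picks M; Column would get 6.
- c3: Player I compares 6, 1, 1 and picks T; Column would get 4.
- c4: Player I compares 2, 7, 1 and picks M; Column would get 4.
- c5: Player I compares 3, 5, 3 and picks M; Column would get 1.
Maximizing over 8, 6, 4, 4, 1, Column chooses c1. Subgame-perfect outcome: (T, c1) with payoffs (5, 8).
For the simultaneous game, intersect best replies.
Player I's best replies: c1→T; c2→M; c3→T; c4→M; c5→M.
Column's best replies: T→c5; M→c2; B→c3.
Only (M, c2) has each player best-responding; Nash payoffs (8, 6).
Column's commitment gain: 8 − 6 = 2.

2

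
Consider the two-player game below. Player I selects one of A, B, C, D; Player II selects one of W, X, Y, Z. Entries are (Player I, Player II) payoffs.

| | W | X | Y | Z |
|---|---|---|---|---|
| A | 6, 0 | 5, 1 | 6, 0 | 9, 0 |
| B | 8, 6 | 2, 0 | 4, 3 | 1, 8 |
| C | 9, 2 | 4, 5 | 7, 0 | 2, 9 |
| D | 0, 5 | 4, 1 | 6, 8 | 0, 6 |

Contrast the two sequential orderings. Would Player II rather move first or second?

second

If Player I leads: Player II's best replies are A→X, B→Z, C→Z, D→Y; Player I's induced payoffs 5, 1, 2, 6; outcome (D, Y), payoffs (6, 8).
If Player II leads: Player I's best replies are W→C, X→A, Y→C, Z→A; Player II's induced payoffs 2, 1, 0, 0; outcome (C, W), payoffs (9, 2).
Player II gets 2 moving first and 8 moving second, so Player II prefers to move second.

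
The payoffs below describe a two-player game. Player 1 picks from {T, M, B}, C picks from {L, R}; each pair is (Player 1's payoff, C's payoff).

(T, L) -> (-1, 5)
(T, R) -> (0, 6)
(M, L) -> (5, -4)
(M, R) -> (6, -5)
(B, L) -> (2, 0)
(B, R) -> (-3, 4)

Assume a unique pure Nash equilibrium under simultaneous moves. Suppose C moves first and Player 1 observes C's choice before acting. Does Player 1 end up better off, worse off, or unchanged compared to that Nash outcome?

Backward induction with C moving first.
- L: BR = M, leader payoff -4.
- R: BR = M, leader payoff -5.
Maximizing over -4, -5, C chooses L. Subgame-perfect outcome: (M, L) with payoffs (5, -4).
Now find the simultaneous Nash equilibrium.
Player 1's best replies: L→M; R→M.
C's best replies: T→R; M→L; B→R.
Only (M, L) has each player best-responding; Nash payoffs (5, -4).
Player 1 earns 5 sequentially versus 5 at the Nash outcome: unchanged.

unchanged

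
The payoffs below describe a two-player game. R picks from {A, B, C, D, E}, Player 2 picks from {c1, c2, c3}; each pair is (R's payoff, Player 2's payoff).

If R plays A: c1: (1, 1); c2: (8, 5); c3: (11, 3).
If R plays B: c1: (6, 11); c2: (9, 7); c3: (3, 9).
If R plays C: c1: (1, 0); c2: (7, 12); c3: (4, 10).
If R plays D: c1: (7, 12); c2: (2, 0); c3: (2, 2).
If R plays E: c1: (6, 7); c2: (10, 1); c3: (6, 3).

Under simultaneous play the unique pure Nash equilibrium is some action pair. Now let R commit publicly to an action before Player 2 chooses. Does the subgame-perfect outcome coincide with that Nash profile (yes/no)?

Work backward from Player 2's decision.
- A: BR = c2, leader payoff 8.
- B: BR = c1, leader payoff 6.
- C: BR = c2, leader payoff 7.
- D: BR = c1, leader payoff 7.
- E: BR = c1, leader payoff 6.
Among 8, 6, 7, 7, 6, the best is 8 at A. Subgame-perfect outcome: (A, c2) with payoffs (8, 5).
Now find the simultaneous Nash equilibrium.
R's best replies: c1→D; c2→E; c3→A.
Player 2's best replies: A→c2; B→c1; C→c2; D→c1; E→c1.
Only (D, c1) has each player best-responding; Nash payoffs (7, 12).
Sequential outcome (A, c2) differs from the Nash profile (D, c1).

no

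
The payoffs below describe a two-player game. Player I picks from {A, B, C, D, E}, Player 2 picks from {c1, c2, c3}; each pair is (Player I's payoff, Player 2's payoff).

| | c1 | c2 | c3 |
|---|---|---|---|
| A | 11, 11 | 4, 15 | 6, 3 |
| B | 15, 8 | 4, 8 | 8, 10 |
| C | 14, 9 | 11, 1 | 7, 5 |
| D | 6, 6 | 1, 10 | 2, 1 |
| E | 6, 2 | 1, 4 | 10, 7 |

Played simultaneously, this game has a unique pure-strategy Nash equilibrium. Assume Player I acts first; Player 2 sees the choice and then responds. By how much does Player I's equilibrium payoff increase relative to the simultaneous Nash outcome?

4

Work backward from Player 2's decision.
- A: BR = c2, leader payoff 4.
- B: BR = c3, leader payoff 8.
- C: BR = c1, leader payoff 14.
- D: BR = c2, leader payoff 1.
- E: BR = c3, leader payoff 10.
Player I's induced payoffs are 4, 8, 14, 1, 10, so Player I commits to C. Subgame-perfect outcome: (C, c1) with payoffs (14, 9).
Now find the simultaneous Nash equilibrium.
Player I's best replies: c1→B; c2→C; c3→E.
Player 2's best replies: A→c2; B→c3; C→c1; D→c2; E→c3.
The unique mutual best reply is (E, c3), giving (10, 7).
Player I's commitment gain: 14 − 10 = 4.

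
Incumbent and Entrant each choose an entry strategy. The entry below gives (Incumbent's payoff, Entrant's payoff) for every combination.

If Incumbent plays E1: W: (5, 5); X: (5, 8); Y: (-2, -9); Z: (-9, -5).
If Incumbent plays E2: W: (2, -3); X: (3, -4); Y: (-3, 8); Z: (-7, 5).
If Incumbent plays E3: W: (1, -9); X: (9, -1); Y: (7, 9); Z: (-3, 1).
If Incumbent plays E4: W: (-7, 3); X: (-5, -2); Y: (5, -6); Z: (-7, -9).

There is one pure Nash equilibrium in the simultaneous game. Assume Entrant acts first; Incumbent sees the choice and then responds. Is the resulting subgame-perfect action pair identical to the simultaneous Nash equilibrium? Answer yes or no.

Solve by backward induction (Entrant leads).
- W: BR = E1, leader payoff 5.
- X: BR = E3, leader payoff -1.
- Y: BR = E3, leader payoff 9.
- Z: BR = E3, leader payoff 1.
Entrant's induced payoffs are 5, -1, 9, 1, so Entrant commits to Y. Subgame-perfect outcome: (E3, Y) with payoffs (7, 9).
Now find the simultaneous Nash equilibrium.
Incumbent's best replies: W→E1; X→E3; Y→E3; Z→E3.
Entrant's best replies: E1→X; E2→Y; E3→Y; E4→W.
Only (E3, Y) has each player best-responding; Nash payoffs (7, 9).
Sequential outcome (E3, Y) coincides with the Nash profile (E3, Y).

yes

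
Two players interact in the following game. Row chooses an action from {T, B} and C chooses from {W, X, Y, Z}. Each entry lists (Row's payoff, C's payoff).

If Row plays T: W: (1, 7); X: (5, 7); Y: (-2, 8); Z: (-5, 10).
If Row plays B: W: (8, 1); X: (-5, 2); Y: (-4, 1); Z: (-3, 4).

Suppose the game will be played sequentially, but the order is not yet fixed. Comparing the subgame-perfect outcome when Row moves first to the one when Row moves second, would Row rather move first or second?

If Row leads: C's best replies are T→Z, B→Z; Row's induced payoffs -5, -3; outcome (B, Z), payoffs (-3, 4).
If C leads: Row's best replies are W→B, X→T, Y→T, Z→B; C's induced payoffs 1, 7, 8, 4; outcome (T, Y), payoffs (-2, 8).
Row gets -3 moving first and -2 moving second, so Row prefers to move second.

second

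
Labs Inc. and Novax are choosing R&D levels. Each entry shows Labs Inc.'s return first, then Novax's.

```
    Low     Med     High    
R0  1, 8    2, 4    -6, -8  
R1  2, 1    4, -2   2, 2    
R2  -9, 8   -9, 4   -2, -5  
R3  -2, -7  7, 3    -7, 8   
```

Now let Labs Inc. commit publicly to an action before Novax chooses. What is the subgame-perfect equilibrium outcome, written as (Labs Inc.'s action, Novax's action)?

Solve by backward induction (Labs Inc. leads).
- R0: Novax compares 8, 4, -8 and picks Low; Labs Inc. would get 1.
- R1: Novax compares 1, -2, 2 and picks High; Labs Inc. would get 2.
- R2: Novax compares 8, 4, -5 and picks Low; Labs Inc. would get -9.
- R3: Novax compares -7, 3, 8 and picks High; Labs Inc. would get -7.
Among 1, 2, -9, -7, the best is 2 at R1. Subgame-perfect outcome: (R1, High) with payoffs (2, 2).

(R1, High)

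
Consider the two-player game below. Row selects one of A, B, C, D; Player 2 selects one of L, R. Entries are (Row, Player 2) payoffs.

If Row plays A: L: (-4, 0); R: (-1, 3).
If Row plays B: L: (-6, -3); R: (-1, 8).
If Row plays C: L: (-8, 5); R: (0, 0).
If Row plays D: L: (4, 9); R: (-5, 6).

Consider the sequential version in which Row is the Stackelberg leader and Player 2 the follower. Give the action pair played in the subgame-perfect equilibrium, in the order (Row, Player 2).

Backward induction with Row moving first.
- A: Player 2 compares 0, 3 and picks R; Row would get -1.
- B: Player 2 compares -3, 8 and picks R; Row would get -1.
- C: Player 2 compares 5, 0 and picks L; Row would get -8.
- D: Player 2 compares 9, 6 and picks L; Row would get 4.
Row's induced payoffs are -1, -1, -8, 4, so Row commits to D. Subgame-perfect outcome: (D, L) with payoffs (4, 9).

(D, L)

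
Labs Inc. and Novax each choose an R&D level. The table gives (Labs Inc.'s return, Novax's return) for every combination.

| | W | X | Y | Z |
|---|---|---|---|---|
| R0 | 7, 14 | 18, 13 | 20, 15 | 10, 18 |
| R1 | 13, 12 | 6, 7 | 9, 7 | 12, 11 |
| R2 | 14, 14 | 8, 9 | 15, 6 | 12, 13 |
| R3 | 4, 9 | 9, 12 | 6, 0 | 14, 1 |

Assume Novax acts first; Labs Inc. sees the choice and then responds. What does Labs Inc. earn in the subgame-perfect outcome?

Work backward from Labs Inc.'s decision.
- W → Labs Inc. plays R2 (best of 7, 13, 14, 4); Novax gets 14.
- X → Labs Inc. plays R0 (best of 18, 6, 8, 9); Novax gets 13.
- Y → Labs Inc. plays R0 (best of 20, 9, 15, 6); Novax gets 15.
- Z → Labs Inc. plays R3 (best of 10, 12, 12, 14); Novax gets 1.
Maximizing over 14, 13, 15, 1, Novax chooses Y. Subgame-perfect outcome: (R0, Y) with payoffs (20, 15).

20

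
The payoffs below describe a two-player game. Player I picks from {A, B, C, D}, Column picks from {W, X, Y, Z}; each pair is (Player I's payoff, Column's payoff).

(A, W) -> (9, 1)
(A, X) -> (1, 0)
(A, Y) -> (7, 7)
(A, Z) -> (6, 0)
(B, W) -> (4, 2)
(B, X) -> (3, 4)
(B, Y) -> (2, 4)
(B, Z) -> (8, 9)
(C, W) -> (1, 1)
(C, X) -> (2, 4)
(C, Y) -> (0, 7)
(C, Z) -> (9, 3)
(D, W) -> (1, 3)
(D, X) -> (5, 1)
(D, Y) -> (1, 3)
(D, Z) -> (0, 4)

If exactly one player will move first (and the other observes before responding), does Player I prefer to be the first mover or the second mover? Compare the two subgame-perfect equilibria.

If Player I leads: Column's best replies are A→Y, B→Z, C→Y, D→Z; Player I's induced payoffs 7, 8, 0, 0; outcome (B, Z), payoffs (8, 9).
If Column leads: Player I's best replies are W→A, X→D, Y→A, Z→C; Column's induced payoffs 1, 1, 7, 3; outcome (A, Y), payoffs (7, 7).
Player I gets 8 moving first and 7 moving second, so Player I prefers to move first.

first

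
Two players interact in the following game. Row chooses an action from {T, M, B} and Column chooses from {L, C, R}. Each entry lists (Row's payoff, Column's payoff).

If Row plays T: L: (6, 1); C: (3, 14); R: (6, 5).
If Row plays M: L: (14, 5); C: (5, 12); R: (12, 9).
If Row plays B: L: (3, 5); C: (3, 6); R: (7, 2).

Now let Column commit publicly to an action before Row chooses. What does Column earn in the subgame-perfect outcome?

Backward induction with Column moving first.
- L → Row plays M (best of 6, 14, 3); Column gets 5.
- C → Row plays M (best of 3, 5, 3); Column gets 12.
- R → Row plays M (best of 6, 12, 7); Column gets 9.
Column's induced payoffs are 5, 12, 9, so Column commits to C. Subgame-perfect outcome: (M, C) with payoffs (5, 12).

12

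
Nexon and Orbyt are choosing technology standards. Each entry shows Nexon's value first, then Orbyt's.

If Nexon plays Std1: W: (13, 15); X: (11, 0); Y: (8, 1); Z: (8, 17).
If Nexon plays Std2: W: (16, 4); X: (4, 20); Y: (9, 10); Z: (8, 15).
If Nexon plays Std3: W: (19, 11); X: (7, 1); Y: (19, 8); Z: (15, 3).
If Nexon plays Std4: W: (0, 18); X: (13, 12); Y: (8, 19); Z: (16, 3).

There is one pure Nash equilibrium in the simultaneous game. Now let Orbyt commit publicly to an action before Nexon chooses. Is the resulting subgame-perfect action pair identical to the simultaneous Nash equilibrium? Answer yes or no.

Solve by backward induction (Orbyt leads).
- W: Nexon compares 13, 16, 19, 0 and picks Std3; Orbyt would get 11.
- X: Nexon compares 11, 4, 7, 13 and picks Std4; Orbyt would get 12.
- Y: Nexon compares 8, 9, 19, 8 and picks Std3; Orbyt would get 8.
- Z: Nexon compares 8, 8, 15, 16 and picks Std4; Orbyt would get 3.
Orbyt's induced payoffs are 11, 12, 8, 3, so Orbyt commits to X. Subgame-perfect outcome: (Std4, X) with payoffs (13, 12).
Under simultaneous play:
Nexon's best replies: W→Std3; X→Std4; Y→Std3; Z→Std4.
Orbyt's best replies: Std1→Z; Std2→X; Std3→W; Std4→Y.
The unique mutual best reply is (Std3, W), giving (19, 11).
Sequential outcome (Std4, X) differs from the Nash profile (Std3, W).

no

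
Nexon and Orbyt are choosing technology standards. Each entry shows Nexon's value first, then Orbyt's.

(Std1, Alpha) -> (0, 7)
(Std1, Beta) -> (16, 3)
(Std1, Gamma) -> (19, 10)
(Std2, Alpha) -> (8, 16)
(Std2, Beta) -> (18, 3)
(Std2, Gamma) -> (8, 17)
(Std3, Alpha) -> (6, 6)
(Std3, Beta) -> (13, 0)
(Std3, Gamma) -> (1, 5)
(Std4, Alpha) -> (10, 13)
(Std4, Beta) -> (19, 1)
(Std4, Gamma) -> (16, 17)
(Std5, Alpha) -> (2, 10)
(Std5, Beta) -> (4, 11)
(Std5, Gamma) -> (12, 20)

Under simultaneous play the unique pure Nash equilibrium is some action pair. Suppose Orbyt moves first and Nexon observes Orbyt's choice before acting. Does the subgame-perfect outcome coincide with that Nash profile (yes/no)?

no

Nexon best-responds to each possible Orbyt move:
- Alpha → Nexon plays Std4 (best of 0, 8, 6, 10, 2); Orbyt gets 13.
- Beta → Nexon plays Std4 (best of 16, 18, 13, 19, 4); Orbyt gets 1.
- Gamma → Nexon plays Std1 (best of 19, 8, 1, 16, 12); Orbyt gets 10.
Orbyt's induced payoffs are 13, 1, 10, so Orbyt commits to Alpha. Subgame-perfect outcome: (Std4, Alpha) with payoffs (10, 13).
Now find the simultaneous Nash equilibrium.
Nexon's best replies: Alpha→Std4; Beta→Std4; Gamma→Std1.
Orbyt's best replies: Std1→Gamma; Std2→Gamma; Std3→Alpha; Std4→Gamma; Std5→Gamma.
Only (Std1, Gamma) has each player best-responding; Nash payoffs (19, 10).
Sequential outcome (Std4, Alpha) differs from the Nash profile (Std1, Gamma).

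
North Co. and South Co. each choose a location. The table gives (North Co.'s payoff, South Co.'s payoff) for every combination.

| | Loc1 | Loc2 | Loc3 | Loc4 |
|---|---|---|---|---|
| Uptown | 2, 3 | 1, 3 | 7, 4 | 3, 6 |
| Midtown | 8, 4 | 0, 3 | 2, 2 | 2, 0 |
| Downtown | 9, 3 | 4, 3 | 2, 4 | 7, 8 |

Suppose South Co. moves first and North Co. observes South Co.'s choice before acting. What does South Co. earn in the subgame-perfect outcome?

North Co. best-responds to each possible South Co. move:
- Loc1: BR = Downtown, leader payoff 3.
- Loc2: BR = Downtown, leader payoff 3.
- Loc3: BR = Uptown, leader payoff 4.
- Loc4: BR = Downtown, leader payoff 8.
South Co.'s induced payoffs are 3, 3, 4, 8, so South Co. commits to Loc4. Subgame-perfect outcome: (Downtown, Loc4) with payoffs (7, 8).

8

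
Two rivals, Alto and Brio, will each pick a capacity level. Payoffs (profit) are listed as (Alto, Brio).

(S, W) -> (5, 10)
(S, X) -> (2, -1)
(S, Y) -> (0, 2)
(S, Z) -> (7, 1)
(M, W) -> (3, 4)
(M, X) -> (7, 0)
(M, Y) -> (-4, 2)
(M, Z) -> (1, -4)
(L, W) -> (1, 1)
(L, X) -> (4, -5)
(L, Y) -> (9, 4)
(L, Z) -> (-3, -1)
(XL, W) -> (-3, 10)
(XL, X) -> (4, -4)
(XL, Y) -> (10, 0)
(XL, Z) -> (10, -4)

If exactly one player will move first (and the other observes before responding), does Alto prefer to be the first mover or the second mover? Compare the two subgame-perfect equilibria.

first

If Alto leads: Brio's best replies are S→W, M→W, L→Y, XL→W; Alto's induced payoffs 5, 3, 9, -3; outcome (L, Y), payoffs (9, 4).
If Brio leads: Alto's best replies are W→S, X→M, Y→XL, Z→XL; Brio's induced payoffs 10, 0, 0, -4; outcome (S, W), payoffs (5, 10).
Alto gets 9 moving first and 5 moving second, so Alto prefers to move first.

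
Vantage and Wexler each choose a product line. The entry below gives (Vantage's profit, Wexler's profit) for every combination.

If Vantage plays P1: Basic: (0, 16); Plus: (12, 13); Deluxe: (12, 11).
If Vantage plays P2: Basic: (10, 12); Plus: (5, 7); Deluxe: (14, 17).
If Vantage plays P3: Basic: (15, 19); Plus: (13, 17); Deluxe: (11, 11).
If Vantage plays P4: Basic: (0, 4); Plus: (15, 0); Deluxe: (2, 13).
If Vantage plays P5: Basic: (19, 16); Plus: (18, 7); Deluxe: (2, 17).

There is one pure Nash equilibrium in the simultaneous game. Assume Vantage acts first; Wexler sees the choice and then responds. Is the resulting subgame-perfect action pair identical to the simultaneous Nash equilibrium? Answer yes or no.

no

Backward induction with Vantage moving first.
- P1 → Wexler plays Basic (best of 16, 13, 11); Vantage gets 0.
- P2 → Wexler plays Deluxe (best of 12, 7, 17); Vantage gets 14.
- P3 → Wexler plays Basic (best of 19, 17, 11); Vantage gets 15.
- P4 → Wexler plays Deluxe (best of 4, 0, 13); Vantage gets 2.
- P5 → Wexler plays Deluxe (best of 16, 7, 17); Vantage gets 2.
Maximizing over 0, 14, 15, 2, 2, Vantage chooses P3. Subgame-perfect outcome: (P3, Basic) with payoffs (15, 19).
Under simultaneous play:
Vantage's best replies: Basic→P5; Plus→P5; Deluxe→P2.
Wexler's best replies: P1→Basic; P2→Deluxe; P3→Basic; P4→Deluxe; P5→Deluxe.
The unique mutual best reply is (P2, Deluxe), giving (14, 17).
Sequential outcome (P3, Basic) differs from the Nash profile (P2, Deluxe).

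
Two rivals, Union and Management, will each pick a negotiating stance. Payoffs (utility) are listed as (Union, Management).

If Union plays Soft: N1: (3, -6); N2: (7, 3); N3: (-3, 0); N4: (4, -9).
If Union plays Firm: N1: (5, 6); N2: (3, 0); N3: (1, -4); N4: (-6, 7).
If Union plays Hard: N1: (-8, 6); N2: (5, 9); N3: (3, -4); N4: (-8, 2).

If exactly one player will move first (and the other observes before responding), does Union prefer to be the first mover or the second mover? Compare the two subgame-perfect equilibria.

If Union leads: Management's best replies are Soft→N2, Firm→N4, Hard→N2; Union's induced payoffs 7, -6, 5; outcome (Soft, N2), payoffs (7, 3).
If Management leads: Union's best replies are N1→Firm, N2→Soft, N3→Hard, N4→Soft; Management's induced payoffs 6, 3, -4, -9; outcome (Firm, N1), payoffs (5, 6).
Union gets 7 moving first and 5 moving second, so Union prefers to move first.

first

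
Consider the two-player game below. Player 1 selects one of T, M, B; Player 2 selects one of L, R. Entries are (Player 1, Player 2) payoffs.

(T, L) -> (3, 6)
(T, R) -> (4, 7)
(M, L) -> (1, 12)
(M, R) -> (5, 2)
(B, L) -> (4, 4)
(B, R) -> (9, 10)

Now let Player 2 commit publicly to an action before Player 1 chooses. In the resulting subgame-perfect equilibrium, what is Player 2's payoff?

10

Player 1 best-responds to each possible Player 2 move:
- L → Player 1 plays B (best of 3, 1, 4); Player 2 gets 4.
- R → Player 1 plays B (best of 4, 5, 9); Player 2 gets 10.
Player 2's induced payoffs are 4, 10, so Player 2 commits to R. Subgame-perfect outcome: (B, R) with payoffs (9, 10).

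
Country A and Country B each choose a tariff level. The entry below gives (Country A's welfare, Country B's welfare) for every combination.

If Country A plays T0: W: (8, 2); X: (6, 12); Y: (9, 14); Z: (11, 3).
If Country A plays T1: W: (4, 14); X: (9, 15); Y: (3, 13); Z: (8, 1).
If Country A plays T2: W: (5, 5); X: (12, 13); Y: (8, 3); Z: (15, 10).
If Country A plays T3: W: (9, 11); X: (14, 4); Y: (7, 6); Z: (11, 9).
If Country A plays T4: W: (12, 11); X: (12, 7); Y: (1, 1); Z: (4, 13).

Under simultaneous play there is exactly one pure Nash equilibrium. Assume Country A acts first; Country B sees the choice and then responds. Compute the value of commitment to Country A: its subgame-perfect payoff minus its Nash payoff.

Work backward from Country B's decision.
- T0: BR = Y, leader payoff 9.
- T1: BR = X, leader payoff 9.
- T2: BR = X, leader payoff 12.
- T3: BR = W, leader payoff 9.
- T4: BR = Z, leader payoff 4.
Maximizing over 9, 9, 12, 9, 4, Country A chooses T2. Subgame-perfect outcome: (T2, X) with payoffs (12, 13).
Under simultaneous play:
Country A's best replies: W→T4; X→T3; Y→T0; Z→T2.
Country B's best replies: T0→Y; T1→X; T2→X; T3→W; T4→Z.
The unique mutual best reply is (T0, Y), giving (9, 14).
Country A's commitment gain: 12 − 9 = 3.

3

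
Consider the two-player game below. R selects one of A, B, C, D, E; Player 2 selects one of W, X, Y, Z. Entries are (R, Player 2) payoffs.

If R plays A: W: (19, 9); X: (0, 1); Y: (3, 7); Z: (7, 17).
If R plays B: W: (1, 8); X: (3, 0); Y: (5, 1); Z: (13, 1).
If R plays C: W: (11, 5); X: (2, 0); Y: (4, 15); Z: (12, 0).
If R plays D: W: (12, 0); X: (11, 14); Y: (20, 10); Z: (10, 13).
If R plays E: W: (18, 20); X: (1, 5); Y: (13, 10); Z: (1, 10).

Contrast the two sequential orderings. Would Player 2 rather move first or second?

If R leads: Player 2's best replies are A→Z, B→W, C→Y, D→X, E→W; R's induced payoffs 7, 1, 4, 11, 18; outcome (E, W), payoffs (18, 20).
If Player 2 leads: R's best replies are W→A, X→D, Y→D, Z→B; Player 2's induced payoffs 9, 14, 10, 1; outcome (D, X), payoffs (11, 14).
Player 2 gets 14 moving first and 20 moving second, so Player 2 prefers to move second.

second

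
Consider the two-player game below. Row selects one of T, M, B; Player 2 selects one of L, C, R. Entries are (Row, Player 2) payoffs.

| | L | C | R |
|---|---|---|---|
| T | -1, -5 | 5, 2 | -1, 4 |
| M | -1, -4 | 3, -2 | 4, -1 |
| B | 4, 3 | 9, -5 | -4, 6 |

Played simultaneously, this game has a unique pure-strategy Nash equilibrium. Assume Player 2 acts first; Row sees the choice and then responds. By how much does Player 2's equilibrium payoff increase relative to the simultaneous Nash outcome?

Backward induction with Player 2 moving first.
- L: Row compares -1, -1, 4 and picks B; Player 2 would get 3.
- C: Row compares 5, 3, 9 and picks B; Player 2 would get -5.
- R: Row compares -1, 4, -4 and picks M; Player 2 would get -1.
Maximizing over 3, -5, -1, Player 2 chooses L. Subgame-perfect outcome: (B, L) with payoffs (4, 3).
Under simultaneous play:
Row's best replies: L→B; C→B; R→M.
Player 2's best replies: T→R; M→R; B→R.
The unique mutual best reply is (M, R), giving (4, -1).
Player 2's commitment gain: 3 − -1 = 4.

4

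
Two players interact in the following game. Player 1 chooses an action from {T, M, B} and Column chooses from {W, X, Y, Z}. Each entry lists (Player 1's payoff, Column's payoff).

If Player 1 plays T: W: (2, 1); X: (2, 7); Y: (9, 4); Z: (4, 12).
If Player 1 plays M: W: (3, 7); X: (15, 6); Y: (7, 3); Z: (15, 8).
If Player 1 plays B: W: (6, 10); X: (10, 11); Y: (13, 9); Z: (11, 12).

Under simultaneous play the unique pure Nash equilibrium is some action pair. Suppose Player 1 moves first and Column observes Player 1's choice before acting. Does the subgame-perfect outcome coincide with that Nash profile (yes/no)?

Work backward from Column's decision.
- T: BR = Z, leader payoff 4.
- M: BR = Z, leader payoff 15.
- B: BR = Z, leader payoff 11.
Maximizing over 4, 15, 11, Player 1 chooses M. Subgame-perfect outcome: (M, Z) with payoffs (15, 8).
For the simultaneous game, intersect best replies.
Player 1's best replies: W→B; X→M; Y→B; Z→M.
Column's best replies: T→Z; M→Z; B→Z.
The unique mutual best reply is (M, Z), giving (15, 8).
Sequential outcome (M, Z) coincides with the Nash profile (M, Z).

yes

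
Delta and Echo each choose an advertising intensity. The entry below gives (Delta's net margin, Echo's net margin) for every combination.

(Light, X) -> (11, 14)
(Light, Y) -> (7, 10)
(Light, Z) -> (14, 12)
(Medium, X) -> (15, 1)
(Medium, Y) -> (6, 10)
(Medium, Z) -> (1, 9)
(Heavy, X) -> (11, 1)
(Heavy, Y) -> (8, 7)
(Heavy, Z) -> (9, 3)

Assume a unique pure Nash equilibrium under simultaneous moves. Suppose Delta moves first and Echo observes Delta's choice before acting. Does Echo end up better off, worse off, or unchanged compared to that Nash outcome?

Solve by backward induction (Delta leads).
- Light → Echo plays X (best of 14, 10, 12); Delta gets 11.
- Medium → Echo plays Y (best of 1, 10, 9); Delta gets 6.
- Heavy → Echo plays Y (best of 1, 7, 3); Delta gets 8.
Delta's induced payoffs are 11, 6, 8, so Delta commits to Light. Subgame-perfect outcome: (Light, X) with payoffs (11, 14).
Now find the simultaneous Nash equilibrium.
Delta's best replies: X→Medium; Y→Heavy; Z→Light.
Echo's best replies: Light→X; Medium→Y; Heavy→Y.
The unique mutual best reply is (Heavy, Y), giving (8, 7).
Echo earns 14 sequentially versus 7 at the Nash outcome: better off.

better off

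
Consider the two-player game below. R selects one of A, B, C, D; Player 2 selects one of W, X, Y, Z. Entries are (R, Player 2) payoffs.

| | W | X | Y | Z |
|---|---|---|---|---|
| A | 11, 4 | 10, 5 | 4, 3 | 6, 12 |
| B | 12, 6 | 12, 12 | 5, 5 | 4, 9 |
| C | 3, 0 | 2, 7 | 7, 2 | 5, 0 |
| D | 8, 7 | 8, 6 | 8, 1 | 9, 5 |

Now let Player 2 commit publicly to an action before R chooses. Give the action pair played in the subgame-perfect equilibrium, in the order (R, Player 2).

Backward induction with Player 2 moving first.
- W: R compares 11, 12, 3, 8 and picks B; Player 2 would get 6.
- X: R compares 10, 12, 2, 8 and picks B; Player 2 would get 12.
- Y: R compares 4, 5, 7, 8 and picks D; Player 2 would get 1.
- Z: R compares 6, 4, 5, 9 and picks D; Player 2 would get 5.
Player 2's induced payoffs are 6, 12, 1, 5, so Player 2 commits to X. Subgame-perfect outcome: (B, X) with payoffs (12, 12).

(B, X)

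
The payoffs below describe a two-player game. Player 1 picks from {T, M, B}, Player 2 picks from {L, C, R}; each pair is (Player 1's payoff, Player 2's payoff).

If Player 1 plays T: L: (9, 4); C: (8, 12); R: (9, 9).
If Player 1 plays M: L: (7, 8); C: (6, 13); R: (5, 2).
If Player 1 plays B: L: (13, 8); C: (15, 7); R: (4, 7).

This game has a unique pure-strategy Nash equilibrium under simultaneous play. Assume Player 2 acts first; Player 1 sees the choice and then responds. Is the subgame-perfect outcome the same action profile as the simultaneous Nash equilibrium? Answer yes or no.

no

Work backward from Player 1's decision.
- L: BR = B, leader payoff 8.
- C: BR = B, leader payoff 7.
- R: BR = T, leader payoff 9.
Maximizing over 8, 7, 9, Player 2 chooses R. Subgame-perfect outcome: (T, R) with payoffs (9, 9).
Now find the simultaneous Nash equilibrium.
Player 1's best replies: L→B; C→B; R→T.
Player 2's best replies: T→C; M→C; B→L.
Only (B, L) has each player best-responding; Nash payoffs (13, 8).
Sequential outcome (T, R) differs from the Nash profile (B, L).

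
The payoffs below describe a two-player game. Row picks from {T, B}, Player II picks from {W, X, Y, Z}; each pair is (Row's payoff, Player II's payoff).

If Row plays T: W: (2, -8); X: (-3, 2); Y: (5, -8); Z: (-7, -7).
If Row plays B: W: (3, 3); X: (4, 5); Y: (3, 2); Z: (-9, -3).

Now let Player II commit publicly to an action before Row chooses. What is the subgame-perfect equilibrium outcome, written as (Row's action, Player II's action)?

(B, X)

Work backward from Row's decision.
- W: Row compares 2, 3 and picks B; Player II would get 3.
- X: Row compares -3, 4 and picks B; Player II would get 5.
- Y: Row compares 5, 3 and picks T; Player II would get -8.
- Z: Row compares -7, -9 and picks T; Player II would get -7.
Among 3, 5, -8, -7, the best is 5 at X. Subgame-perfect outcome: (B, X) with payoffs (4, 5).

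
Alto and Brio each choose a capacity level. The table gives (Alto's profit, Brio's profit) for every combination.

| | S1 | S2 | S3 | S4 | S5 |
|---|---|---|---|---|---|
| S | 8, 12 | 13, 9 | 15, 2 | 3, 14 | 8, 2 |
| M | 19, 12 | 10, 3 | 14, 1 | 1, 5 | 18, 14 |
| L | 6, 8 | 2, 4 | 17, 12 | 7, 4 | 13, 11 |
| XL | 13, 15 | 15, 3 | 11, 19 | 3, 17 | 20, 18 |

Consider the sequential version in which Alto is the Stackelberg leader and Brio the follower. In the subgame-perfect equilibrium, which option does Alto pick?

M

Brio best-responds to each possible Alto move:
- S → Brio plays S4 (best of 12, 9, 2, 14, 2); Alto gets 3.
- M → Brio plays S5 (best of 12, 3, 1, 5, 14); Alto gets 18.
- L → Brio plays S3 (best of 8, 4, 12, 4, 11); Alto gets 17.
- XL → Brio plays S3 (best of 15, 3, 19, 17, 18); Alto gets 11.
Alto's induced payoffs are 3, 18, 17, 11, so Alto commits to M. Subgame-perfect outcome: (M, S5) with payoffs (18, 14).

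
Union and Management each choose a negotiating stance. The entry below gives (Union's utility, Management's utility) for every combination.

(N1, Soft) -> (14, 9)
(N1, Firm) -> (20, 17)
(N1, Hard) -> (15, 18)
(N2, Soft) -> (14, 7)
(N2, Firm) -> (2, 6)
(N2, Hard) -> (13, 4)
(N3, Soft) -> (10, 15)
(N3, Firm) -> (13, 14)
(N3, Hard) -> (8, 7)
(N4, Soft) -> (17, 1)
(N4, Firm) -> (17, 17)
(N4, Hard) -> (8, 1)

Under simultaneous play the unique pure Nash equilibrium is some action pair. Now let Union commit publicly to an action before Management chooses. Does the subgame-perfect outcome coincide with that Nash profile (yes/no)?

Management best-responds to each possible Union move:
- N1 → Management plays Hard (best of 9, 17, 18); Union gets 15.
- N2 → Management plays Soft (best of 7, 6, 4); Union gets 14.
- N3 → Management plays Soft (best of 15, 14, 7); Union gets 10.
- N4 → Management plays Firm (best of 1, 17, 1); Union gets 17.
Maximizing over 15, 14, 10, 17, Union chooses N4. Subgame-perfect outcome: (N4, Firm) with payoffs (17, 17).
Now find the simultaneous Nash equilibrium.
Union's best replies: Soft→N4; Firm→N1; Hard→N1.
Management's best replies: N1→Hard; N2→Soft; N3→Soft; N4→Firm.
Only (N1, Hard) has each player best-responding; Nash payoffs (15, 18).
Sequential outcome (N4, Firm) differs from the Nash profile (N1, Hard).

no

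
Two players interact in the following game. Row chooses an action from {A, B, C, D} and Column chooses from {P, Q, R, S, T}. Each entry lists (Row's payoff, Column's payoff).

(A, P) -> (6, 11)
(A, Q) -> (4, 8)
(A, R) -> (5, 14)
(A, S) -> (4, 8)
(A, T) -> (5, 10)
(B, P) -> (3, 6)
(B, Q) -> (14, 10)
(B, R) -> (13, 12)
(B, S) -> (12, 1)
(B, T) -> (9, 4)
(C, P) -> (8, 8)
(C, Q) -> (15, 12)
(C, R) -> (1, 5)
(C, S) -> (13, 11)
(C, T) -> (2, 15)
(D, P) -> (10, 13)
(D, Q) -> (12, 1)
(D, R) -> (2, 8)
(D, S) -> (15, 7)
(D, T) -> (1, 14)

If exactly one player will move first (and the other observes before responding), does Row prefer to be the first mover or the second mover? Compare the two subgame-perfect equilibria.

first

If Row leads: Column's best replies are A→R, B→R, C→T, D→T; Row's induced payoffs 5, 13, 2, 1; outcome (B, R), payoffs (13, 12).
If Column leads: Row's best replies are P→D, Q→C, R→B, S→D, T→B; Column's induced payoffs 13, 12, 12, 7, 4; outcome (D, P), payoffs (10, 13).
Row gets 13 moving first and 10 moving second, so Row prefers to move first.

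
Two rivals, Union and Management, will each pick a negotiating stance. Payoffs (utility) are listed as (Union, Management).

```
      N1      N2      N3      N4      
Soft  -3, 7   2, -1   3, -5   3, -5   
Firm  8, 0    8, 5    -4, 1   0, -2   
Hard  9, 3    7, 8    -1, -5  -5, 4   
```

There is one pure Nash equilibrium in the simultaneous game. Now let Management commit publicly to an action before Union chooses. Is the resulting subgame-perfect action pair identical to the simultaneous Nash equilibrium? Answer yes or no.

yes

Backward induction with Management moving first.
- N1 → Union plays Hard (best of -3, 8, 9); Management gets 3.
- N2 → Union plays Firm (best of 2, 8, 7); Management gets 5.
- N3 → Union plays Soft (best of 3, -4, -1); Management gets -5.
- N4 → Union plays Soft (best of 3, 0, -5); Management gets -5.
Maximizing over 3, 5, -5, -5, Management chooses N2. Subgame-perfect outcome: (Firm, N2) with payoffs (8, 5).
For the simultaneous game, intersect best replies.
Union's best replies: N1→Hard; N2→Firm; N3→Soft; N4→Soft.
Management's best replies: Soft→N1; Firm→N2; Hard→N2.
The unique mutual best reply is (Firm, N2), giving (8, 5).
Sequential outcome (Firm, N2) coincides with the Nash profile (Firm, N2).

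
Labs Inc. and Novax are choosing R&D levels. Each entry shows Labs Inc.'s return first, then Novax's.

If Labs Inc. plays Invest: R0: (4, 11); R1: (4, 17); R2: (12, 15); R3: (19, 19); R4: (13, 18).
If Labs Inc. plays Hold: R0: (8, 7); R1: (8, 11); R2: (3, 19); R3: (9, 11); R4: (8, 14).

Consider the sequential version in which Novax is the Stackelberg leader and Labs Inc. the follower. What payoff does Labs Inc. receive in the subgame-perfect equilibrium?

Backward induction with Novax moving first.
- R0: BR = Hold, leader payoff 7.
- R1: BR = Hold, leader payoff 11.
- R2: BR = Invest, leader payoff 15.
- R3: BR = Invest, leader payoff 19.
- R4: BR = Invest, leader payoff 18.
Maximizing over 7, 11, 15, 19, 18, Novax chooses R3. Subgame-perfect outcome: (Invest, R3) with payoffs (19, 19).

19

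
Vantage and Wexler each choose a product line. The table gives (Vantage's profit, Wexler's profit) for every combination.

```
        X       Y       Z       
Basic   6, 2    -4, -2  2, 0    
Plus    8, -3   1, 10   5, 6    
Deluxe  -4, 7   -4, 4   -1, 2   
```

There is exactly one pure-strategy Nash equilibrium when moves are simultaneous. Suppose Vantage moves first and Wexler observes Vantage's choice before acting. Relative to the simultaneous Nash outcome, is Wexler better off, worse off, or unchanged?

Solve by backward induction (Vantage leads).
- Basic: Wexler compares 2, -2, 0 and picks X; Vantage would get 6.
- Plus: Wexler compares -3, 10, 6 and picks Y; Vantage would get 1.
- Deluxe: Wexler compares 7, 4, 2 and picks X; Vantage would get -4.
Among 6, 1, -4, the best is 6 at Basic. Subgame-perfect outcome: (Basic, X) with payoffs (6, 2).
For the simultaneous game, intersect best replies.
Vantage's best replies: X→Plus; Y→Plus; Z→Plus.
Wexler's best replies: Basic→X; Plus→Y; Deluxe→X.
The unique mutual best reply is (Plus, Y), giving (1, 10).
Wexler earns 2 sequentially versus 10 at the Nash outcome: worse off.

worse off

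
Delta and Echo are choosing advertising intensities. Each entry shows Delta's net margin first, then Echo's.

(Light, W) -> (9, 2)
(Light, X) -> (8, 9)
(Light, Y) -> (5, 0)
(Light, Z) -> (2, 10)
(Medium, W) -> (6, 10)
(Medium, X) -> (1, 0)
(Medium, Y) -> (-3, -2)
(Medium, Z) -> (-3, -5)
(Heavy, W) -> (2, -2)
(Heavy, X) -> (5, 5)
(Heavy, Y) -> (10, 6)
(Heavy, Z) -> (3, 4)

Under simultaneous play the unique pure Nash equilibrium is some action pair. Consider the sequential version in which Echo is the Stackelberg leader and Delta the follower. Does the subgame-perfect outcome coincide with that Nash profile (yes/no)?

Delta best-responds to each possible Echo move:
- W → Delta plays Light (best of 9, 6, 2); Echo gets 2.
- X → Delta plays Light (best of 8, 1, 5); Echo gets 9.
- Y → Delta plays Heavy (best of 5, -3, 10); Echo gets 6.
- Z → Delta plays Heavy (best of 2, -3, 3); Echo gets 4.
Echo's induced payoffs are 2, 9, 6, 4, so Echo commits to X. Subgame-perfect outcome: (Light, X) with payoffs (8, 9).
Under simultaneous play:
Delta's best replies: W→Light; X→Light; Y→Heavy; Z→Heavy.
Echo's best replies: Light→Z; Medium→W; Heavy→Y.
Only (Heavy, Y) has each player best-responding; Nash payoffs (10, 6).
Sequential outcome (Light, X) differs from the Nash profile (Heavy, Y).

no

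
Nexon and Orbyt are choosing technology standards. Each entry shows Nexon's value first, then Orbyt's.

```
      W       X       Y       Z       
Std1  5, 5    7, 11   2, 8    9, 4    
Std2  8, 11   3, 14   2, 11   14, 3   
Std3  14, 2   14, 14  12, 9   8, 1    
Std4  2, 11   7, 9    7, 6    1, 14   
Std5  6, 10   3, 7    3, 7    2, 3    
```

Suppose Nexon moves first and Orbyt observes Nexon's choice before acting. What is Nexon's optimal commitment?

Backward induction with Nexon moving first.
- Std1: BR = X, leader payoff 7.
- Std2: BR = X, leader payoff 3.
- Std3: BR = X, leader payoff 14.
- Std4: BR = Z, leader payoff 1.
- Std5: BR = W, leader payoff 6.
Among 7, 3, 14, 1, 6, the best is 14 at Std3. Subgame-perfect outcome: (Std3, X) with payoffs (14, 14).

Std3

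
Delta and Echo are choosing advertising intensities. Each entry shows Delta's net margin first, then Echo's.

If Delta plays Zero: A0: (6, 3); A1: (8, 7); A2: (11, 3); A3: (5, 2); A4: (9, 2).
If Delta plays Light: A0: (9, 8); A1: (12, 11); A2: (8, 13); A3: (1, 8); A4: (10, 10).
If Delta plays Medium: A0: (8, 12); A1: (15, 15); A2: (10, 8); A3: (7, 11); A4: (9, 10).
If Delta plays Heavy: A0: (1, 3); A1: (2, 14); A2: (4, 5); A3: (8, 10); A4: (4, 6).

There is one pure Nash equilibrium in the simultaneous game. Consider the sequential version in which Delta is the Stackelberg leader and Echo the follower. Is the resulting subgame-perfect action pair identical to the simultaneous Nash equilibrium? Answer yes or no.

yes

Echo best-responds to each possible Delta move:
- Zero: BR = A1, leader payoff 8.
- Light: BR = A2, leader payoff 8.
- Medium: BR = A1, leader payoff 15.
- Heavy: BR = A1, leader payoff 2.
Maximizing over 8, 8, 15, 2, Delta chooses Medium. Subgame-perfect outcome: (Medium, A1) with payoffs (15, 15).
Under simultaneous play:
Delta's best replies: A0→Light; A1→Medium; A2→Zero; A3→Heavy; A4→Light.
Echo's best replies: Zero→A1; Light→A2; Medium→A1; Heavy→A1.
Only (Medium, A1) has each player best-responding; Nash payoffs (15, 15).
Sequential outcome (Medium, A1) coincides with the Nash profile (Medium, A1).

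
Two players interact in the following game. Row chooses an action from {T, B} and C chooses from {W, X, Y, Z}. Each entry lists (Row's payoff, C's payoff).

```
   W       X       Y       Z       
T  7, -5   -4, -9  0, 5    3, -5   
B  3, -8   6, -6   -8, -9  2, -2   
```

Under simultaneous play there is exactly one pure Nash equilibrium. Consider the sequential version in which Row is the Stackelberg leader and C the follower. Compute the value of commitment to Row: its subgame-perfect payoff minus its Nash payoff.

Work backward from C's decision.
- T → C plays Y (best of -5, -9, 5, -5); Row gets 0.
- B → C plays Z (best of -8, -6, -9, -2); Row gets 2.
Among 0, 2, the best is 2 at B. Subgame-perfect outcome: (B, Z) with payoffs (2, -2).
Now find the simultaneous Nash equilibrium.
Row's best replies: W→T; X→B; Y→T; Z→T.
C's best replies: T→Y; B→Z.
Only (T, Y) has each player best-responding; Nash payoffs (0, 5).
Row's commitment gain: 2 − 0 = 2.

2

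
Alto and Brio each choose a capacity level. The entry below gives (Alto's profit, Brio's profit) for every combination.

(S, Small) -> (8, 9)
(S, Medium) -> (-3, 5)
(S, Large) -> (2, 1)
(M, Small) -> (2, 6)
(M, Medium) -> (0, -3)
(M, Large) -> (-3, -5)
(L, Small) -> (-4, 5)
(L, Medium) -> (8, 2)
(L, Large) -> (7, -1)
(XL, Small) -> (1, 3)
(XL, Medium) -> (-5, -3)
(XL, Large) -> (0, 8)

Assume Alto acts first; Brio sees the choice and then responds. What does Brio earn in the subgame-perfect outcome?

9

Brio best-responds to each possible Alto move:
- S: BR = Small, leader payoff 8.
- M: BR = Small, leader payoff 2.
- L: BR = Small, leader payoff -4.
- XL: BR = Large, leader payoff 0.
Alto's induced payoffs are 8, 2, -4, 0, so Alto commits to S. Subgame-perfect outcome: (S, Small) with payoffs (8, 9).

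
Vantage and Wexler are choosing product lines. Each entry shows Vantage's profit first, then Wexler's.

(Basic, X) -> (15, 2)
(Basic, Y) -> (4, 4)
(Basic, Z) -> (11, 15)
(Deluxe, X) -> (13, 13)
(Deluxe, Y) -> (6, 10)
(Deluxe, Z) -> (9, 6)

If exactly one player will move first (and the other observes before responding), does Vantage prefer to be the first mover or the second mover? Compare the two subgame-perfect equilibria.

If Vantage leads: Wexler's best replies are Basic→Z, Deluxe→X; Vantage's induced payoffs 11, 13; outcome (Deluxe, X), payoffs (13, 13).
If Wexler leads: Vantage's best replies are X→Basic, Y→Deluxe, Z→Basic; Wexler's induced payoffs 2, 10, 15; outcome (Basic, Z), payoffs (11, 15).
Vantage gets 13 moving first and 11 moving second, so Vantage prefers to move first.

first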